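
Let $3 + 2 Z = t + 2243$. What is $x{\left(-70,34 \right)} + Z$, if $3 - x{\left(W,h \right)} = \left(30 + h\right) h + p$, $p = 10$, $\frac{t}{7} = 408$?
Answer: $365$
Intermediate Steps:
$t = 2856$ ($t = 7 \cdot 408 = 2856$)
$x{\left(W,h \right)} = -7 - h \left(30 + h\right)$ ($x{\left(W,h \right)} = 3 - \left(\left(30 + h\right) h + 10\right) = 3 - \left(h \left(30 + h\right) + 10\right) = 3 - \left(10 + h \left(30 + h\right)\right) = -7 - h \left(30 + h\right)$)
$Z = 2548$ ($Z = - \frac{3}{2} + \frac{2856 + 2243}{2} = - \frac{3}{2} + \frac{1}{2} \cdot 5099 = - \frac{3}{2} + \frac{5099}{2} = 2548$)
$x{\left(-70,34 \right)} + Z = \left(-7 - 34^{2} - 1020\right) + 2548 = \left(-7 - 1156 - 1020\right) + 2548 = -2183 + 2548 = 365$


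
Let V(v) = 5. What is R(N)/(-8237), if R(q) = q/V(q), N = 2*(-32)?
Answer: 64/41185 ≈ 0.0015540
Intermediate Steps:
N = -64
R(q) = q/5
R(N)/(-8237) = ((1/5)*(-64))/(-8237) = -64/5*(-1/8237) = 64/41185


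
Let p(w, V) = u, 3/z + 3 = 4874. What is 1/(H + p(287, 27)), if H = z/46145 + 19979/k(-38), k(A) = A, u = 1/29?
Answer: -247699069090/130222503421829 ≈ -0.0019021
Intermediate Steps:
u = 1/29 ≈ 0.034483
z = 3/4871 (z = 3/(-3 + 4874) = 3/4871 ≈ 0.00061589)
p(w, V) = 1/29
H = -4490725681691/8541347210 (H = (3/4871)/46145 + 19979/(-38) = (3/4871)*(1/46145) + 19979*(-1/38) = 3/224772295 - 19979/38 = -4490725681691/8541347210 ≈ -525.76)
1/(H + p(287, 27)) = 1/(-4490725681691/8541347210 + 1/29) = 1/(-130222503421829/247699069090) = -247699069090/130222503421829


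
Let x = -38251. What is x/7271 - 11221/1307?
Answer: -131581948/9503197 ≈ -13.846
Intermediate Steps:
x/7271 - 11221/1307 = -38251/7271 - 11221/1307 = -131581948/9503197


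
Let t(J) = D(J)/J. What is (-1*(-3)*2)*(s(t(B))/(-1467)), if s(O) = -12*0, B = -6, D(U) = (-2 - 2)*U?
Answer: 0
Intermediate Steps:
D(U) = -4*U
t(J) = -4 (t(J) = (-4*J)/J = -4)
s(O) = 0
(-1*(-3)*2)*(s(t(B))/(-1467)) = (-1*(-3)*2)*(0/(-1467)) = (3*2)*(0*(-1/1467)) = 6*0 = 0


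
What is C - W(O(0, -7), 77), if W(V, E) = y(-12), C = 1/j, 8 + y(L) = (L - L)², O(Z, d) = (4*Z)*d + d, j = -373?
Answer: 2983/373 ≈ 7.9973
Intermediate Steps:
O(Z, d) = d + 4*Z*d (O(Z, d) = 4*Z*d + d = d + 4*Z*d)
y(L) = -8 (y(L) = -8 + (L - L)² = -8 + 0² = -8 + 0 = -8)
C = -1/373 (C = 1/(-373) = -1/373 ≈ -0.0026810)
W(V, E) = -8
C - W(O(0, -7), 77) = -1/373 - 1*(-8) = -1/373 + 8 = 2983/373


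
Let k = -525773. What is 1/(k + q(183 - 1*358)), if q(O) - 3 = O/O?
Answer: -1/525769 ≈ -1.9020e-6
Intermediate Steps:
q(O) = 4 (q(O) = 3 + O/O = 3 + 1 = 4)
1/(k + q(183 - 1*358)) = 1/(-525773 + 4) = 1/(-525769) = -1/525769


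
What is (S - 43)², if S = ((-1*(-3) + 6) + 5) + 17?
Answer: 144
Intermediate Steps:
S = 31 (S = ((3 + 6) + 5) + 17 = (9 + 5) + 17 = 14 + 17 = 31)
(S - 43)² = (31 - 43)² = (-12)² = 144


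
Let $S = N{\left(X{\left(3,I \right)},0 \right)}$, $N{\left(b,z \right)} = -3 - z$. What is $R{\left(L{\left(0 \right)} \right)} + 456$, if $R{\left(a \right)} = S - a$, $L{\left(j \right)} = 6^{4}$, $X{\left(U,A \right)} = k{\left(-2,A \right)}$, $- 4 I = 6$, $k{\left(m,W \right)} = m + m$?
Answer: $-843$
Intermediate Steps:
$k{\left(m,W \right)} = 2 m$
$I = - \frac{3}{2}$ ($I = \left(- \frac{1}{4}\right) 6 = - \frac{3}{2} \approx -1.5$)
$X{\left(U,A \right)} = -4$ ($X{\left(U,A \right)} = 2 \left(-2\right) = -4$)
$S = -3$ ($S = -3 - 0 = -3 + 0 = -3$)
$L{\left(j \right)} = 1296$
$R{\left(a \right)} = -3 - a$
$R{\left(L{\left(0 \right)} \right)} + 456 = \left(-3 - 1296\right) + 456 = -1299 + 456 = -843$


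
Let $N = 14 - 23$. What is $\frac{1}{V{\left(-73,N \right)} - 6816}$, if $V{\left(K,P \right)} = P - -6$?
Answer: $- \frac{1}{6819} \approx -0.00014665$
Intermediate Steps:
$N = -9$
$V{\left(K,P \right)} = 6 + P$ ($V{\left(K,P \right)} = P + 6 = 6 + P$)
$\frac{1}{V{\left(-73,N \right)} - 6816} = \frac{1}{\left(6 - 9\right) - 6816} = \frac{1}{-3 - 6816} = \frac{1}{-6819} = - \frac{1}{6819}$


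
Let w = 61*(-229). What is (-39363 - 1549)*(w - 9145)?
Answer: 945639968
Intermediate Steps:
w = -13969
(-39363 - 1549)*(w - 9145) = (-39363 - 1549)*(-13969 - 9145) = -40912*(-23114) = 945639968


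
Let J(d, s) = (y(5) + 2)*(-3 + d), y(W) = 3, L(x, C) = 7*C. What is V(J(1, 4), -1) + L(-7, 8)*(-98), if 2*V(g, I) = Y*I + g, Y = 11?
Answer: -10997/2 ≈ -5498.5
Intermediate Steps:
J(d, s) = -15 + 5*d (J(d, s) = (3 + 2)*(-3 + d) = 5*(-3 + d) = -15 + 5*d)
V(g, I) = g/2 + 11*I/2 (V(g, I) = (11*I + g)/2 = (g + 11*I)/2 = g/2 + 11*I/2)
V(J(1, 4), -1) + L(-7, 8)*(-98) = ((-15 + 5*1)/2 + (11/2)*(-1)) + (7*8)*(-98) = ((-15 + 5)/2 - 11/2) + 56*(-98) = ((½)*(-10) - 11/2) - 5488 = (-5 - 11/2) - 5488 = -21/2 - 5488 = -10997/2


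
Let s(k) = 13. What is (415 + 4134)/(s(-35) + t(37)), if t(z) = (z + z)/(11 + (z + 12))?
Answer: 136470/427 ≈ 319.60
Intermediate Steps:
t(z) = 2*z/(23 + z) (t(z) = (2*z)/(11 + (12 + z)) = (2*z)/(23 + z) = 2*z/(23 + z))
(415 + 4134)/(s(-35) + t(37)) = (415 + 4134)/(13 + 2*37/(23 + 37)) = 4549/(13 + 2*37/60) = 4549/(13 + 2*37*(1/60)) = 4549/(13 + 37/30) = 4549/(427/30) = 4549*(30/427) = 136470/427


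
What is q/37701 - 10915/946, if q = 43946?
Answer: -369933499/35665146 ≈ -10.372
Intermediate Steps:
q/37701 - 10915/946 = 43946/37701 - 10915/946 = -369933499/35665146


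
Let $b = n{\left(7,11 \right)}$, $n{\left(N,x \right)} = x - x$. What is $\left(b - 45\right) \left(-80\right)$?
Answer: $3600$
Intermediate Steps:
$n{\left(N,x \right)} = 0$
$b = 0$
$\left(b - 45\right) \left(-80\right) = \left(0 - 45\right) \left(-80\right) = \left(-45\right) \left(-80\right) = 3600$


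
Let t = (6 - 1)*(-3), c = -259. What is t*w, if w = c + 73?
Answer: 2790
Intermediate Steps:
t = -15 (t = 5*(-3) = -15)
w = -186 (w = -259 + 73 = -186)
t*w = -15*(-186) = 2790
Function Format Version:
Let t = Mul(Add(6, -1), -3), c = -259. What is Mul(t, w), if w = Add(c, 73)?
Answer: 2790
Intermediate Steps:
t = -15 (t = Mul(5, -3) = -15)
w = -186 (w = Add(-259, 73) = -186)
Mul(t, w) = Mul(-15, -186) = 2790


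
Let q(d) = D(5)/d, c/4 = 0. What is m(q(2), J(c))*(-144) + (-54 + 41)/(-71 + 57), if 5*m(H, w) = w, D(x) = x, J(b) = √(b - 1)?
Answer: 13/14 - 144*I/5 ≈ 0.92857 - 28.8*I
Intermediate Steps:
c = 0 (c = 4*0 = 0)
J(b) = √(-1 + b)
q(d) = 5/d
m(H, w) = w/5
m(q(2), J(c))*(-144) + (-54 + 41)/(-71 + 57) = (√(-1 + 0)/5)*(-144) + (-54 + 41)/(-71 + 57) = (√(-1)/5)*(-144) - 13/(-14) = (I/5)*(-144) - 13*(-1/14) = -144*I/5 + 13/14 = 13/14 - 144*I/5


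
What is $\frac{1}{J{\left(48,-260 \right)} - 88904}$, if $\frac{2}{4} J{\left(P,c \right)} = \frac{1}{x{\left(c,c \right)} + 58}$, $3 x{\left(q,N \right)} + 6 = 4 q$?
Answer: $- \frac{436}{38762147} \approx -1.1248 \cdot 10^{-5}$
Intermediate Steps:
$x{\left(q,N \right)} = -2 + \frac{4 q}{3}$
$J{\left(P,c \right)} = \frac{2}{56 + \frac{4 c}{3}}$ ($J{\left(P,c \right)} = \frac{2}{\left(-2 + \frac{4 c}{3}\right) + 58} = \frac{2}{56 + \frac{4 c}{3}}$)
$\frac{1}{J{\left(48,-260 \right)} - 88904} = \frac{1}{\frac{3}{2 \left(42 - 260\right)} - 88904} = \frac{1}{\frac{3}{2 \left(-218\right)} - 88904} = \frac{1}{\frac{3}{2} \left(- \frac{1}{218}\right) - 88904} = \frac{1}{- \frac{3}{436} - 88904} = \frac{1}{- \frac{38762147}{436}} = - \frac{436}{38762147}$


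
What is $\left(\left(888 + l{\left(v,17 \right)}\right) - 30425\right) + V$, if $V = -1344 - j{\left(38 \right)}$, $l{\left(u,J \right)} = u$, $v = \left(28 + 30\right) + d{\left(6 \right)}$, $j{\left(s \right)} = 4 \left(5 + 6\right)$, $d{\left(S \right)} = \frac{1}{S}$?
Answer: $- \frac{185201}{6} \approx -30867.0$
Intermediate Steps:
$j{\left(s \right)} = 44$ ($j{\left(s \right)} = 4 \cdot 11 = 44$)
$v = \frac{349}{6}$ ($v = \left(28 + 30\right) + \frac{1}{6} = 58 + \frac{1}{6} = \frac{349}{6} \approx 58.167$)
$V = -1388$ ($V = -1344 - 44 = -1388$)
$\left(\left(888 + l{\left(v,17 \right)}\right) - 30425\right) + V = \left(\left(888 + \frac{349}{6}\right) - 30425\right) - 1388 = \left(\frac{5677}{6} - 30425\right) - 1388 = - \frac{176873}{6} - 1388 = - \frac{185201}{6}$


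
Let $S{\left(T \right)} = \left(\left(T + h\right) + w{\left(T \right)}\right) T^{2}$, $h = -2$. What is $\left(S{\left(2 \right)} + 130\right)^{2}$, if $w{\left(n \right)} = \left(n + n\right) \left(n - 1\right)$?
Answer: $21316$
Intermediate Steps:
$w{\left(n \right)} = 2 n \left(-1 + n\right)$
$S{\left(T \right)} = T^{2} \left(-2 + T + 2 T \left(-1 + T\right)\right)$ ($S{\left(T \right)} = \left(\left(T - 2\right) + 2 T \left(-1 + T\right)\right) T^{2} = \left(\left(-2 + T\right) + 2 T \left(-1 + T\right)\right) T^{2} = \left(-2 + T + 2 T \left(-1 + T\right)\right) T^{2} = T^{2} \left(-2 + T + 2 T \left(-1 + T\right)\right)$)
$\left(S{\left(2 \right)} + 130\right)^{2} = \left(2^{2} \left(-2 - 2 + 2 \cdot 2^{2}\right) + 130\right)^{2} = \left(4 \left(-2 - 2 + 2 \cdot 4\right) + 130\right)^{2} = \left(4 \left(-2 - 2 + 8\right) + 130\right)^{2} = \left(4 \cdot 4 + 130\right)^{2} = \left(16 + 130\right)^{2} = 146^{2} = 21316$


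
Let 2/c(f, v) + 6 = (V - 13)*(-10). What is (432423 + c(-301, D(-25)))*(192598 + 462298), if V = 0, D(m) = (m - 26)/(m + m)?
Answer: 8778955210696/31 ≈ 2.8319e+11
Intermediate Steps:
D(m) = (-26 + m)/(2*m) (D(m) = (-26 + m)/((2*m)) = (-26 + m)*(1/(2*m)) = (-26 + m)/(2*m))
c(f, v) = 1/62 (c(f, v) = 2/(-6 + (0 - 13)*(-10)) = 2/(-6 - 13*(-10)) = 2/(-6 + 130) = 2/124 = 2*(1/124) = 1/62)
(432423 + c(-301, D(-25)))*(192598 + 462298) = (432423 + 1/62)*(192598 + 462298) = (26810227/62)*654896 = 8778955210696/31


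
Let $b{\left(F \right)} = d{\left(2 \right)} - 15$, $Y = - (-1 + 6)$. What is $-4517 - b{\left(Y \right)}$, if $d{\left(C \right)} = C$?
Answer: $-4504$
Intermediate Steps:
$Y = -5$ ($Y = \left(-1\right) 5 = -5$)
$b{\left(F \right)} = -13$ ($b{\left(F \right)} = 2 - 15 = -13$)
$-4517 - b{\left(Y \right)} = -4517 - -13 = -4517 + 13 = -4504$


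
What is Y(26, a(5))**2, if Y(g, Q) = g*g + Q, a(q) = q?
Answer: 463761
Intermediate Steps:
Y(g, Q) = Q + g**2 (Y(g, Q) = g**2 + Q = Q + g**2)
Y(26, a(5))**2 = (5 + 26**2)**2 = (5 + 676)**2 = 681**2 = 463761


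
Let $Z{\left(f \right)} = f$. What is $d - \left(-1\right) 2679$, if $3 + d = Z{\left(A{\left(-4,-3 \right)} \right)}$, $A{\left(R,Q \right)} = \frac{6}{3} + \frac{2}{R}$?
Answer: $\frac{5355}{2} \approx 2677.5$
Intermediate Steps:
$A{\left(R,Q \right)} = 2 + \frac{2}{R}$ ($A{\left(R,Q \right)} = 6 \cdot \frac{1}{3} + \frac{2}{R} = 2 + \frac{2}{R}$)
$d = - \frac{3}{2}$ ($d = -3 + \left(2 + \frac{2}{-4}\right) = -3 + \left(2 + 2 \left(- \frac{1}{4}\right)\right) = -3 + \left(2 - \frac{1}{2}\right) = -3 + \frac{3}{2} = - \frac{3}{2} \approx -1.5$)
$d - \left(-1\right) 2679 = - \frac{3}{2} - \left(-1\right) 2679 = - \frac{3}{2} - -2679 = - \frac{3}{2} + 2679 = \frac{5355}{2}$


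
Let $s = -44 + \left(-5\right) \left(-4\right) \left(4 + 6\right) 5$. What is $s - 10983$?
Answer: $-10027$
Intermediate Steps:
$s = 956$ ($s = -44 + 20 \cdot 10 \cdot 5 = -44 + 20 \cdot 50 = -44 + 1000 = 956$)
$s - 10983 = 956 - 10983 = -10027$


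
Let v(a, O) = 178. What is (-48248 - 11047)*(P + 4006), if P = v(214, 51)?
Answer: -248090280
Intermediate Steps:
P = 178
(-48248 - 11047)*(P + 4006) = (-48248 - 11047)*(178 + 4006) = -59295*4184 = -248090280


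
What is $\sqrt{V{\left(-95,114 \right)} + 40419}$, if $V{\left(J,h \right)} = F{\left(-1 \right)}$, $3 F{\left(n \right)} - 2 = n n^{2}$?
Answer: $\frac{\sqrt{363774}}{3} \approx 201.05$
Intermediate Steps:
$F{\left(n \right)} = \frac{2}{3} + \frac{n^{3}}{3}$ ($F{\left(n \right)} = \frac{2}{3} + \frac{n n^{2}}{3} = \frac{2}{3} + \frac{n^{3}}{3}$)
$V{\left(J,h \right)} = \frac{1}{3}$ ($V{\left(J,h \right)} = \frac{2}{3} + \frac{\left(-1\right)^{3}}{3} = \frac{2}{3} + \frac{1}{3} \left(-1\right) = \frac{2}{3} - \frac{1}{3} = \frac{1}{3}$)
$\sqrt{V{\left(-95,114 \right)} + 40419} = \sqrt{\frac{1}{3} + 40419} = \sqrt{\frac{121258}{3}} = \frac{\sqrt{363774}}{3}$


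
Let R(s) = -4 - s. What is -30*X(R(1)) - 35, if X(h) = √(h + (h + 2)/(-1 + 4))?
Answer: -35 - 30*I*√6 ≈ -35.0 - 73.485*I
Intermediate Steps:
X(h) = √(⅔ + 4*h/3) (X(h) = √(h + (2 + h)/3) = √(h + (2 + h)*(⅓)) = √(h + (⅔ + h/3)) = √(⅔ + 4*h/3))
-30*X(R(1)) - 35 = -10*√(6 + 12*(-4 - 1*1)) - 35 = -10*√(6 + 12*(-4 - 1)) - 35 = -10*√(6 + 12*(-5)) - 35 = -10*√(6 - 60) - 35 = -10*√(-54) - 35 = -10*3*I*√6 - 35 = -30*I*√6 - 35 = -35 - 30*I*√6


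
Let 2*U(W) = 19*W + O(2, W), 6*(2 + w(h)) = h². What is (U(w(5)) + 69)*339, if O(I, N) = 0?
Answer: 121475/4 ≈ 30369.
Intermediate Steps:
w(h) = -2 + h²/6
U(W) = 19*W/2 (U(W) = (19*W + 0)/2 = (19*W)/2 = 19*W/2)
(U(w(5)) + 69)*339 = (19*(-2 + (⅙)*5²)/2 + 69)*339 = (19*(-2 + (⅙)*25)/2 + 69)*339 = (19*(-2 + 25/6)/2 + 69)*339 = ((19/2)*(13/6) + 69)*339 = (247/12 + 69)*339 = (1075/12)*339 = 121475/4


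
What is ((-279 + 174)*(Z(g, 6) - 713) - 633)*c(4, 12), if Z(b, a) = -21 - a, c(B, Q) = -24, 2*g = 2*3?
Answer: -1849608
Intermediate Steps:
g = 3 (g = (2*3)/2 = (1/2)*6 = 3)
((-279 + 174)*(Z(g, 6) - 713) - 633)*c(4, 12) = ((-279 + 174)*((-21 - 1*6) - 713) - 633)*(-24) = (-105*((-21 - 6) - 713) - 633)*(-24) = (-105*(-27 - 713) - 633)*(-24) = (-105*(-740) - 633)*(-24) = (77700 - 633)*(-24) = 77067*(-24) = -1849608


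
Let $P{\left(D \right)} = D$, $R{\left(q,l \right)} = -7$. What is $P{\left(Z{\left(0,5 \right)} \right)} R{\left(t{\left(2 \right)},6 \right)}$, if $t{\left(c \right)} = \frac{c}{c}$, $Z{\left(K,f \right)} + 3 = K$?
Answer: $21$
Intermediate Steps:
$Z{\left(K,f \right)} = -3 + K$
$t{\left(c \right)} = 1$
$P{\left(Z{\left(0,5 \right)} \right)} R{\left(t{\left(2 \right)},6 \right)} = \left(-3 + 0\right) \left(-7\right) = \left(-3\right) \left(-7\right) = 21$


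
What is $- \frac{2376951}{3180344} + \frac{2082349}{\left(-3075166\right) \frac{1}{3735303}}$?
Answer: $- \frac{12368686608055459917}{4890042868552} \approx -2.5294 \cdot 10^{6}$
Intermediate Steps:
$- \frac{2376951}{3180344} + \frac{2082349}{\left(-3075166\right) \frac{1}{3735303}} = \left(-2376951\right) \frac{1}{3180344} + \frac{2082349}{\left(-3075166\right) \frac{1}{3735303}} = - \frac{2376951}{3180344} + \frac{2082349}{- \frac{3075166}{3735303}} = - \frac{2376951}{3180344} + 2082349 \left(- \frac{3735303}{3075166}\right) = - \frac{2376951}{3180344} - \frac{7778204466747}{3075166} = - \frac{12368686608055459917}{4890042868552}$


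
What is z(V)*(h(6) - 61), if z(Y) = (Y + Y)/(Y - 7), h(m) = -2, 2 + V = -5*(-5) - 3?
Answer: -2520/13 ≈ -193.85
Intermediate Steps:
V = 20 (V = -2 + (-5*(-5) - 3) = -2 + (25 - 3) = -2 + 22 = 20)
z(Y) = 2*Y/(-7 + Y) (z(Y) = (2*Y)/(-7 + Y) = 2*Y/(-7 + Y))
z(V)*(h(6) - 61) = (2*20/(-7 + 20))*(-2 - 61) = (2*20/13)*(-63) = (2*20*(1/13))*(-63) = (40/13)*(-63) = -2520/13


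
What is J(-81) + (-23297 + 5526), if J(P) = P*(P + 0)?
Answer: -11210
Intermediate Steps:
J(P) = P² (J(P) = P*P = P²)
J(-81) + (-23297 + 5526) = (-81)² + (-23297 + 5526) = 6561 - 17771 = -11210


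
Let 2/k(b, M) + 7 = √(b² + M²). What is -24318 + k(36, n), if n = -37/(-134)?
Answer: -544540587934/22392501 + 268*√23272345/22392501 ≈ -24318.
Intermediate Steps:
n = 37/134 (n = -37*(-1/134) = 37/134 ≈ 0.27612)
k(b, M) = 2/(-7 + √(M² + b²)) (k(b, M) = 2/(-7 + √(b² + M²)) = 2/(-7 + √(M² + b²)))
-24318 + k(36, n) = -24318 + 2/(-7 + √((37/134)² + 36²)) = -24318 + 2/(-7 + √(1369/17956 + 1296)) = -24318 + 2/(-7 + √(23272345/17956)) = -24318 + 2/(-7 + √23272345/134)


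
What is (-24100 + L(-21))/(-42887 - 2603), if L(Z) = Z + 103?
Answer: 12009/22745 ≈ 0.52798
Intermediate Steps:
L(Z) = 103 + Z
(-24100 + L(-21))/(-42887 - 2603) = (-24100 + (103 - 21))/(-42887 - 2603) = (-24100 + 82)/(-45490) = -24018*(-1/45490) = 12009/22745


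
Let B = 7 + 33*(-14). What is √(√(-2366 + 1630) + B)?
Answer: √(-455 + 4*I*√46) ≈ 0.63564 + 21.34*I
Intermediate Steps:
B = -455 (B = 7 - 462 = -455)
√(√(-2366 + 1630) + B) = √(√(-2366 + 1630) - 455) = √(√(-736) - 455) = √(4*I*√46 - 455) = √(-455 + 4*I*√46)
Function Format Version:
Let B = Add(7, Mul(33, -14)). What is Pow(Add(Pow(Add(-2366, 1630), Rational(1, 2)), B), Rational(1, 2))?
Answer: Pow(Add(-455, Mul(4, I, Pow(46, Rational(1, 2)))), Rational(1, 2)) ≈ Add(0.63564, Mul(21.340, I))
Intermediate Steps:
B = -455 (B = Add(7, -462) = -455)
Pow(Add(Pow(Add(-2366, 1630), Rational(1, 2)), B), Rational(1, 2)) = Pow(Add(Pow(Add(-2366, 1630), Rational(1, 2)), -455), Rational(1, 2)) = Pow(Add(Pow(-736, Rational(1, 2)), -455), Rational(1, 2)) = Pow(Add(Mul(4, I, Pow(46, Rational(1, 2))), -455), Rational(1, 2)) = Pow(Add(-455, Mul(4, I, Pow(46, Rational(1, 2)))), Rational(1, 2))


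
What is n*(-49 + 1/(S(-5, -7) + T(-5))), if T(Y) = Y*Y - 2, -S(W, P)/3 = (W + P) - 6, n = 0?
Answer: 0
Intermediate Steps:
S(W, P) = 18 - 3*P - 3*W (S(W, P) = -3*((W + P) - 6) = -3*((P + W) - 6) = -3*(-6 + P + W) = 18 - 3*P - 3*W)
T(Y) = -2 + Y² (T(Y) = Y² - 2 = -2 + Y²)
n*(-49 + 1/(S(-5, -7) + T(-5))) = 0*(-49 + 1/((18 - 3*(-7) - 3*(-5)) + (-2 + (-5)²))) = 0*(-49 + 1/((18 + 21 + 15) + (-2 + 25))) = 0*(-49 + 1/(54 + 23)) = 0*(-49 + 1/77) = 0*(-3772/77) = 0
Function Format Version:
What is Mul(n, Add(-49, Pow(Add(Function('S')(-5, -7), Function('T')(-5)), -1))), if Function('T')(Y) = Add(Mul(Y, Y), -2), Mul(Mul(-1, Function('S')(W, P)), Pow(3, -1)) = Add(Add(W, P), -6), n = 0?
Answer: 0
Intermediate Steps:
Function('S')(W, P) = Add(18, Mul(-3, P), Mul(-3, W)) (Function('S')(W, P) = Mul(-3, Add(Add(W, P), -6)) = Mul(-3, Add(Add(P, W), -6)) = Mul(-3, Add(-6, P, W)) = Add(18, Mul(-3, P), Mul(-3, W)))
Function('T')(Y) = Add(-2, Pow(Y, 2)) (Function('T')(Y) = Add(Pow(Y, 2), -2) = Add(-2, Pow(Y, 2)))
Mul(n, Add(-49, Pow(Add(Function('S')(-5, -7), Function('T')(-5)), -1))) = Mul(0, Add(-49, Pow(Add(Add(18, Mul(-3, -7), Mul(-3, -5)), Add(-2, Pow(-5, 2))), -1))) = Mul(0, Add(-49, Pow(Add(Add(18, 21, 15), Add(-2, 25)), -1))) = Mul(0, Add(-49, Pow(Add(54, 23), -1))) = Mul(0, Add(-49, Pow(77, -1))) = Mul(0, Add(-49, Rational(1, 77))) = Mul(0, Rational(-3772, 77)) = 0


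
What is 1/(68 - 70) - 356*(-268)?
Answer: 190815/2 ≈ 95408.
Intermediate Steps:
1/(68 - 70) - 356*(-268) = 1/(-2) + 95408 = -½ + 95408 = 190815/2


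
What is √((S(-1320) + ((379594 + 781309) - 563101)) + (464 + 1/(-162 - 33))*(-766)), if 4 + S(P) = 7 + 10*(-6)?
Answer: √9214405395/195 ≈ 492.27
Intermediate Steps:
S(P) = -57 (S(P) = -4 + (7 + 10*(-6)) = -4 + (7 - 60) = -4 - 53 = -57)
√((S(-1320) + ((379594 + 781309) - 563101)) + (464 + 1/(-162 - 33))*(-766)) = √((-57 + ((379594 + 781309) - 563101)) + (464 + 1/(-162 - 33))*(-766)) = √((-57 + (1160903 - 563101)) + (464 + 1/(-195))*(-766)) = √((-57 + 597802) + (464 - 1/195)*(-766)) = √(597745 + (90479/195)*(-766)) = √(597745 - 69306914/195) = √(47253361/195) = √9214405395/195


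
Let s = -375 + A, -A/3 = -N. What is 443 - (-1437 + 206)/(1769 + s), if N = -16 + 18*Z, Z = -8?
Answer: 406133/914 ≈ 444.35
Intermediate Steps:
N = -160 (N = -16 + 18*(-8) = -16 - 144 = -160)
A = -480 (A = -(-3)*(-160) = -3*160 = -480)
s = -855 (s = -375 - 480 = -855)
443 - (-1437 + 206)/(1769 + s) = 443 - (-1437 + 206)/(1769 - 855) = 443 - (-1231)/914 = 443 - 1*(-1231/914) = 443 + 1231/914 = 406133/914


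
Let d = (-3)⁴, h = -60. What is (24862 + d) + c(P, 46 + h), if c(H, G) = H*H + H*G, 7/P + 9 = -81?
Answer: 202047169/8100 ≈ 24944.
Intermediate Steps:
d = 81
P = -7/90 (P = 7/(-9 - 81) = 7/(-90) = 7*(-1/90) = -7/90 ≈ -0.077778)
c(H, G) = H² + G*H
(24862 + d) + c(P, 46 + h) = (24862 + 81) - 7*((46 - 60) - 7/90)/90 = 24943 - 7*(-14 - 7/90)/90 = 24943 - 7/90*(-1267/90) = 24943 + 8869/8100 = 202047169/8100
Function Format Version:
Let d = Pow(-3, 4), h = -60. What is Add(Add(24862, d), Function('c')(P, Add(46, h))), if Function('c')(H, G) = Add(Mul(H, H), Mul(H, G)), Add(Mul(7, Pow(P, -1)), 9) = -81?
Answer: Rational(202047169, 8100) ≈ 24944.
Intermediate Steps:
d = 81
P = Rational(-7, 90) (P = Mul(7, Pow(Add(-9, -81), -1)) = Mul(7, Pow(-90, -1)) = Mul(7, Rational(-1, 90)) = Rational(-7, 90) ≈ -0.077778)
Function('c')(H, G) = Add(Pow(H, 2), Mul(G, H))
Add(Add(24862, d), Function('c')(P, Add(46, h))) = Add(Add(24862, 81), Mul(Rational(-7, 90), Add(Add(46, -60), Rational(-7, 90)))) = Add(24943, Mul(Rational(-7, 90), Add(-14, Rational(-7, 90)))) = Add(24943, Mul(Rational(-7, 90), Rational(-1267, 90))) = Add(24943, Rational(8869, 8100)) = Rational(202047169, 8100)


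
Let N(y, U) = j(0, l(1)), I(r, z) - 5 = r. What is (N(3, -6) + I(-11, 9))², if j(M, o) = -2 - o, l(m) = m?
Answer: 81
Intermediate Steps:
I(r, z) = 5 + r
N(y, U) = -3 (N(y, U) = -2 - 1*1 = -2 - 1 = -3)
(N(3, -6) + I(-11, 9))² = (-3 + (5 - 11))² = (-3 - 6)² = (-9)² = 81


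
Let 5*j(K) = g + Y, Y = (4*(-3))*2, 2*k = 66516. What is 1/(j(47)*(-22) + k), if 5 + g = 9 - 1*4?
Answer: 5/166818 ≈ 2.9973e-5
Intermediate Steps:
k = 33258 (k = (1/2)*66516 = 33258)
Y = -24 (Y = -12*2 = -24)
g = 0 (g = -5 + (9 - 1*4) = -5 + (9 - 4) = -5 + 5 = 0)
j(K) = -24/5 (j(K) = (0 - 24)/5 = (1/5)*(-24) = -24/5)
1/(j(47)*(-22) + k) = 1/(-24/5*(-22) + 33258) = 1/(528/5 + 33258) = 1/(166818/5) = 5/166818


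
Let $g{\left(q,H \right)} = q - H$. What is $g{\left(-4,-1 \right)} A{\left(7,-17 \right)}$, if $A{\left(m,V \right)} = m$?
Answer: $-21$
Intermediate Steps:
$g{\left(-4,-1 \right)} A{\left(7,-17 \right)} = \left(-4 - -1\right) 7 = \left(-4 + 1\right) 7 = \left(-3\right) 7 = -21$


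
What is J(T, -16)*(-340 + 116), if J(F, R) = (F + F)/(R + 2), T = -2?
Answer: -64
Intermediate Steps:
J(F, R) = 2*F/(2 + R) (J(F, R) = (2*F)/(2 + R) = 2*F/(2 + R))
J(T, -16)*(-340 + 116) = (2*(-2)/(2 - 16))*(-340 + 116) = (2*(-2)/(-14))*(-224) = (2*(-2)*(-1/14))*(-224) = (2/7)*(-224) = -64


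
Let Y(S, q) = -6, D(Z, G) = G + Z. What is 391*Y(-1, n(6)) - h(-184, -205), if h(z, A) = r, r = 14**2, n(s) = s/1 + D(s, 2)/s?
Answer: -2542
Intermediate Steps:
n(s) = s + (2 + s)/s (n(s) = s/1 + (2 + s)/s = s*1 + (2 + s)/s = s + (2 + s)/s)
r = 196
h(z, A) = 196
391*Y(-1, n(6)) - h(-184, -205) = 391*(-6) - 1*196 = -2346 - 196 = -2542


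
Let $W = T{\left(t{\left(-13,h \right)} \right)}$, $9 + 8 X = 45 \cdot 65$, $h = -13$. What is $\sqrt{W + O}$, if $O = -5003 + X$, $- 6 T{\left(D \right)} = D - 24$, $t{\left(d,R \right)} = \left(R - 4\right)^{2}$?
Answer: $\frac{4 i \sqrt{2634}}{3} \approx 68.43 i$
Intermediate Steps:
$X = \frac{729}{2}$ ($X = - \frac{9}{8} + \frac{45 \cdot 65}{8} = - \frac{9}{8} + \frac{1}{8} \cdot 2925 = - \frac{9}{8} + \frac{2925}{8} = \frac{729}{2} \approx 364.5$)
$t{\left(d,R \right)} = \left(-4 + R\right)^{2}$
$T{\left(D \right)} = 4 - \frac{D}{6}$ ($T{\left(D \right)} = - \frac{D - 24}{6} = - \frac{-24 + D}{6} = 4 - \frac{D}{6}$)
$W = - \frac{265}{6}$ ($W = 4 - \frac{\left(-4 - 13\right)^{2}}{6} = 4 - \frac{\left(-17\right)^{2}}{6} = 4 - \frac{289}{6} = - \frac{265}{6} \approx -44.167$)
$O = - \frac{9277}{2}$ ($O = -5003 + \frac{729}{2} = - \frac{9277}{2} \approx -4638.5$)
$\sqrt{W + O} = \sqrt{- \frac{265}{6} - \frac{9277}{2}} = \sqrt{- \frac{14048}{3}} = \frac{4 i \sqrt{2634}}{3}$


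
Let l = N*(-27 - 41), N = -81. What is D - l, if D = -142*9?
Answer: -6786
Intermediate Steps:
l = 5508 (l = -81*(-27 - 41) = -81*(-68) = 5508)
D = -1278
D - l = -1278 - 1*5508 = -1278 - 5508 = -6786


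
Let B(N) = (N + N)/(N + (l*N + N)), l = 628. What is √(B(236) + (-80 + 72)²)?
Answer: √705635/105 ≈ 8.0002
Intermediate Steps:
B(N) = 1/315 (B(N) = (N + N)/(N + (628*N + N)) = (2*N)/(N + 629*N) = (2*N)/((630*N)) = (2*N)*(1/(630*N)) = 1/315)
√(B(236) + (-80 + 72)²) = √(1/315 + (-80 + 72)²) = √(1/315 + (-8)²) = √(1/315 + 64) = √(20161/315) = √705635/105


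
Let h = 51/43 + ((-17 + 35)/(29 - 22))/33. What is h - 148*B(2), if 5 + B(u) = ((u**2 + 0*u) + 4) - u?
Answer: -485843/3311 ≈ -146.74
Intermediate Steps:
B(u) = -1 + u**2 - u (B(u) = -5 + (((u**2 + 0*u) + 4) - u) = -5 + (((u**2 + 0) + 4) - u) = -5 + ((u**2 + 4) - u) = -5 + ((4 + u**2) - u) = -5 + (4 + u**2 - u) = -1 + u**2 - u)
h = 4185/3311 (h = 51*(1/43) + (18/7)*(1/33) = 51/43 + (18*(1/7))*(1/33) = 51/43 + (18/7)*(1/33) = 51/43 + 6/77 = 4185/3311 ≈ 1.2640)
h - 148*B(2) = 4185/3311 - 148*(-1 + 2**2 - 1*2) = 4185/3311 - 148*(-1 + 4 - 2) = 4185/3311 - 148*1 = 4185/3311 - 148 = -485843/3311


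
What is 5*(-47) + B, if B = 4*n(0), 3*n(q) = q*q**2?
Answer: -235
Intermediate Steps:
n(q) = q**3/3 (n(q) = (q*q**2)/3 = q**3/3)
B = 0 (B = 4*((1/3)*0**3) = 4*((1/3)*0) = 4*0 = 0)
5*(-47) + B = 5*(-47) + 0 = -235 + 0 = -235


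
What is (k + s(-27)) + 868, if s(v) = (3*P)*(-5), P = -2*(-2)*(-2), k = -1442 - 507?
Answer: -961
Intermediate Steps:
k = -1949
P = -8 (P = 4*(-2) = -8)
s(v) = 120 (s(v) = (3*(-8))*(-5) = -24*(-5) = 120)
(k + s(-27)) + 868 = (-1949 + 120) + 868 = -1829 + 868 = -961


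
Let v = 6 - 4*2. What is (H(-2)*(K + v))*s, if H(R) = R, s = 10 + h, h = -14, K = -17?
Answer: -152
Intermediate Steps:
v = -2 (v = 6 - 8 = -2)
s = -4 (s = 10 - 14 = -4)
(H(-2)*(K + v))*s = -2*(-17 - 2)*(-4) = -2*(-19)*(-4) = 38*(-4) = -152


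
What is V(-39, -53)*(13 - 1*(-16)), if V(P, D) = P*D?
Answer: 59943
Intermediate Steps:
V(P, D) = D*P
V(-39, -53)*(13 - 1*(-16)) = (-53*(-39))*(13 - 1*(-16)) = 2067*(13 + 16) = 2067*29 = 59943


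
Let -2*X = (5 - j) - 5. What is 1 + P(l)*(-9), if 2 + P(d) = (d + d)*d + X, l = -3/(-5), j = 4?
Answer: -137/25 ≈ -5.4800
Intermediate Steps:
X = 2 (X = -((5 - 1*4) - 5)/2 = -((5 - 4) - 5)/2 = -(1 - 5)/2 = -½*(-4) = 2)
l = ⅗ (l = -3*(-⅕) = ⅗ ≈ 0.60000)
P(d) = 2*d² (P(d) = -2 + ((d + d)*d + 2) = -2 + ((2*d)*d + 2) = -2 + (2*d² + 2) = -2 + (2 + 2*d²) = 2*d²)
1 + P(l)*(-9) = 1 + (2*(⅗)²)*(-9) = 1 + (2*(9/25))*(-9) = 1 + (18/25)*(-9) = 1 - 162/25 = -137/25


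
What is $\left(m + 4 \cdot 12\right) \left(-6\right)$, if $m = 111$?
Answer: $-954$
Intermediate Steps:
$\left(m + 4 \cdot 12\right) \left(-6\right) = \left(111 + 4 \cdot 12\right) \left(-6\right) = \left(111 + 48\right) \left(-6\right) = 159 \left(-6\right) = -954$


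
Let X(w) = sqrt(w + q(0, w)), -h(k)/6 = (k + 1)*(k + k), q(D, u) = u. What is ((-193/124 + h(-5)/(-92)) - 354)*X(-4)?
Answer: -1006607*I*sqrt(2)/1426 ≈ -998.29*I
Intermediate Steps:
h(k) = -12*k*(1 + k) (h(k) = -6*(k + 1)*(k + k) = -6*(1 + k)*2*k = -12*k*(1 + k))
X(w) = sqrt(2)*sqrt(w) (X(w) = sqrt(w + w) = sqrt(2*w) = sqrt(2)*sqrt(w))
((-193/124 + h(-5)/(-92)) - 354)*X(-4) = ((-193/124 - 12*(-5)*(1 - 5)/(-92)) - 354)*(sqrt(2)*sqrt(-4)) = ((-193*1/124 - 12*(-5)*(-4)*(-1/92)) - 354)*(sqrt(2)*(2*I)) = ((-193/124 - 240*(-1/92)) - 354)*(2*I*sqrt(2)) = ((-193/124 + 60/23) - 354)*(2*I*sqrt(2)) = (3001/2852 - 354)*(2*I*sqrt(2)) = -1006607*I*sqrt(2)/1426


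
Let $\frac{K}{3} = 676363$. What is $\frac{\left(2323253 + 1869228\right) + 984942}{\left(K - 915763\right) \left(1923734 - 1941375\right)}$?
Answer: $- \frac{5177423}{19640183966} \approx -0.00026361$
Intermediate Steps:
$K = 2029089$ ($K = 3 \cdot 676363 = 2029089$)
$\frac{\left(2323253 + 1869228\right) + 984942}{\left(K - 915763\right) \left(1923734 - 1941375\right)} = \frac{\left(2323253 + 1869228\right) + 984942}{\left(2029089 - 915763\right) \left(1923734 - 1941375\right)} = \frac{4192481 + 984942}{1113326 \left(-17641\right)} = \frac{5177423}{-19640183966} = 5177423 \left(- \frac{1}{19640183966}\right) = - \frac{5177423}{19640183966}$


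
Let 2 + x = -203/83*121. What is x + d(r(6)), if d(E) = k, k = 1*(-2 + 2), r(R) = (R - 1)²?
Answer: -24729/83 ≈ -297.94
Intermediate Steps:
r(R) = (-1 + R)²
x = -24729/83 (x = -2 - 203/83*121 = -2 - 24563/83 = -24729/83 ≈ -297.94)
k = 0 (k = 1*0 = 0)
d(E) = 0
x + d(r(6)) = -24729/83 + 0 = -24729/83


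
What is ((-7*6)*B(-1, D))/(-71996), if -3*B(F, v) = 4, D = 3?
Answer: -14/17999 ≈ -0.00077782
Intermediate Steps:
B(F, v) = -4/3 (B(F, v) = -1/3*4 = -4/3)
((-7*6)*B(-1, D))/(-71996) = (-7*6*(-4/3))/(-71996) = -42*(-4/3)*(-1/71996) = 56*(-1/71996) = -14/17999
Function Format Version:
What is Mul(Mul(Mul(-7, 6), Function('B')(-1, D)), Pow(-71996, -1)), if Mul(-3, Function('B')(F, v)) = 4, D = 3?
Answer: Rational(-14, 17999) ≈ -0.00077782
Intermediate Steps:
Function('B')(F, v) = Rational(-4, 3) (Function('B')(F, v) = Mul(Rational(-1, 3), 4) = Rational(-4, 3))
Mul(Mul(Mul(-7, 6), Function('B')(-1, D)), Pow(-71996, -1)) = Mul(Mul(Mul(-7, 6), Rational(-4, 3)), Pow(-71996, -1)) = Mul(Mul(-42, Rational(-4, 3)), Rational(-1, 71996)) = Mul(56, Rational(-1, 71996)) = Rational(-14, 17999)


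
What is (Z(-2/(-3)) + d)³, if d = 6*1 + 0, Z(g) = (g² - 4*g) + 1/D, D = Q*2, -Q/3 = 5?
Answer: 38272753/729000 ≈ 52.500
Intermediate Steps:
Q = -15 (Q = -3*5 = -15)
D = -30 (D = -15*2 = -30)
Z(g) = -1/30 + g² - 4*g (Z(g) = (g² - 4*g) + 1/(-30) = (g² - 4*g) - 1/30 = -1/30 + g² - 4*g)
d = 6 (d = 6 + 0 = 6)
(Z(-2/(-3)) + d)³ = ((-1/30 + (-2/(-3))*(-4 - 2/(-3))) + 6)³ = ((-1/30 + (-2*(-⅓))*(-4 - 2*(-⅓))) + 6)³ = ((-1/30 + 2*(-4 + ⅔)/3) + 6)³ = ((-1/30 + (⅔)*(-10/3)) + 6)³ = ((-1/30 - 20/9) + 6)³ = (-203/90 + 6)³ = (337/90)³ = 38272753/729000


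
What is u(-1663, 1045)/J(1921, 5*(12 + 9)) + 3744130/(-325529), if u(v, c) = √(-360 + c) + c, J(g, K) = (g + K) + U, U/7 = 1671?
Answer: -51040518185/4467234467 + √685/13723 ≈ -11.424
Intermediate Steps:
U = 11697 (U = 7*1671 = 11697)
J(g, K) = 11697 + K + g (J(g, K) = (g + K) + 11697 = (K + g) + 11697 = 11697 + K + g)
u(v, c) = c + √(-360 + c)
u(-1663, 1045)/J(1921, 5*(12 + 9)) + 3744130/(-325529) = (1045 + √(-360 + 1045))/(11697 + 5*(12 + 9) + 1921) + 3744130/(-325529) = (1045 + √685)/(11697 + 5*21 + 1921) + 3744130*(-1/325529) = (1045 + √685)/(11697 + 105 + 1921) - 3744130/325529 = (1045 + √685)/13723 - 3744130/325529 = (1045 + √685)*(1/13723) - 3744130/325529 = (1045/13723 + √685/13723) - 3744130/325529 = -51040518185/4467234467 + √685/13723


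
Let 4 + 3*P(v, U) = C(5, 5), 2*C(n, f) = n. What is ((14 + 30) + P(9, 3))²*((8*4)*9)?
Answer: 544968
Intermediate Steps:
C(n, f) = n/2
P(v, U) = -½ (P(v, U) = -4/3 + ((½)*5)/3 = -4/3 + (⅓)*(5/2) = -4/3 + ⅚ = -½)
((14 + 30) + P(9, 3))²*((8*4)*9) = ((14 + 30) - ½)²*((8*4)*9) = (44 - ½)²*(32*9) = (87/2)²*288 = (7569/4)*288 = 544968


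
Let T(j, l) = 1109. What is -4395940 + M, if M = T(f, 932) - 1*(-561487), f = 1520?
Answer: -3833344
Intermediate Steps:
M = 562596 (M = 1109 - 1*(-561487) = 1109 + 561487 = 562596)
-4395940 + M = -4395940 + 562596 = -3833344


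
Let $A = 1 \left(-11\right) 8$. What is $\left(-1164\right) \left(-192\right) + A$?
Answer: $223400$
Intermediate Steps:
$A = -88$ ($A = \left(-11\right) 8 = -88$)
$\left(-1164\right) \left(-192\right) + A = \left(-1164\right) \left(-192\right) - 88 = 223488 - 88 = 223400$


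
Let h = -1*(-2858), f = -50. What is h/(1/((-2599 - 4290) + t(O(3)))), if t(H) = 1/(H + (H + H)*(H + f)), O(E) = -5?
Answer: -10730372432/545 ≈ -1.9689e+7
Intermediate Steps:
t(H) = 1/(H + 2*H*(-50 + H)) (t(H) = 1/(H + (H + H)*(H - 50)) = 1/(H + (2*H)*(-50 + H)) = 1/(H + 2*H*(-50 + H)))
h = 2858
h/(1/((-2599 - 4290) + t(O(3)))) = 2858/(1/((-2599 - 4290) + 1/((-5)*(-99 + 2*(-5))))) = 2858/(1/(-6889 - 1/(5*(-99 - 10)))) = 2858/(1/(-6889 - ⅕/(-109))) = 2858/(1/(-6889 - ⅕*(-1/109))) = 2858/(1/(-6889 + 1/545)) = 2858/(1/(-3754504/545)) = 2858/(-545/3754504) = 2858*(-3754504/545) = -10730372432/545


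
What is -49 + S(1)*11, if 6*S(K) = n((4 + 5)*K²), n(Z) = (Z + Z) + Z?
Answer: ½ ≈ 0.50000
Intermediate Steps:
n(Z) = 3*Z (n(Z) = 2*Z + Z = 3*Z)
S(K) = 9*K²/2 (S(K) = (3*((4 + 5)*K²))/6 = (3*(9*K²))/6 = (27*K²)/6 = 9*K²/2)
-49 + S(1)*11 = -49 + ((9/2)*1²)*11 = -49 + ((9/2)*1)*11 = -49 + (9/2)*11 = -49 + 99/2 = ½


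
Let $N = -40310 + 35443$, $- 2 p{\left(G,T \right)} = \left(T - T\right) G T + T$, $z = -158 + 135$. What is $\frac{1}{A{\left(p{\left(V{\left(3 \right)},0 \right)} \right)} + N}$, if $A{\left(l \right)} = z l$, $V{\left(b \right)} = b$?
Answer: $- \frac{1}{4867} \approx -0.00020547$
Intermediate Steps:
$z = -23$
$p{\left(G,T \right)} = - \frac{T}{2}$ ($p{\left(G,T \right)} = - \frac{\left(T - T\right) G T + T}{2} = - \frac{0 G T + T}{2} = - \frac{0 T + T}{2} = - \frac{0 + T}{2} = - \frac{T}{2}$)
$A{\left(l \right)} = - 23 l$
$N = -4867$
$\frac{1}{A{\left(p{\left(V{\left(3 \right)},0 \right)} \right)} + N} = \frac{1}{- 23 \left(\left(- \frac{1}{2}\right) 0\right) - 4867} = \frac{1}{\left(-23\right) 0 - 4867} = \frac{1}{0 - 4867} = \frac{1}{-4867} = - \frac{1}{4867}$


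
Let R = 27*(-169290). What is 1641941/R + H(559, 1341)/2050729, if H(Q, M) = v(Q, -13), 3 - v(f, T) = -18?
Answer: -3367080037559/9373533635070 ≈ -0.35921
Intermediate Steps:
v(f, T) = 21 (v(f, T) = 3 - 1*(-18) = 3 + 18 = 21)
R = -4570830
H(Q, M) = 21
1641941/R + H(559, 1341)/2050729 = 1641941/(-4570830) + 21/2050729 = 1641941*(-1/4570830) + 21*(1/2050729) = -1641941/4570830 + 21/2050729 = -3367080037559/9373533635070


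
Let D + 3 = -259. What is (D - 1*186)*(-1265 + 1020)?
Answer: 109760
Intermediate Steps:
D = -262 (D = -3 - 259 = -262)
(D - 1*186)*(-1265 + 1020) = (-262 - 1*186)*(-1265 + 1020) = (-262 - 186)*(-245) = -448*(-245) = 109760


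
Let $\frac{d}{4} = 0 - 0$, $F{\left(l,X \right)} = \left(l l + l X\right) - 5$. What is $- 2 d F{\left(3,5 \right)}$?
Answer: $0$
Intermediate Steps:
$F{\left(l,X \right)} = -5 + l^{2} + X l$ ($F{\left(l,X \right)} = \left(l^{2} + X l\right) - 5 = -5 + l^{2} + X l$)
$d = 0$ ($d = 4 \left(0 - 0\right) = 4 \left(0 + 0\right) = 4 \cdot 0 = 0$)
$- 2 d F{\left(3,5 \right)} = \left(-2\right) 0 \left(-5 + 3^{2} + 5 \cdot 3\right) = 0 \left(-5 + 9 + 15\right) = 0 \cdot 19 = 0$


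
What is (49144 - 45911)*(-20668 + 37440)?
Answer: 54223876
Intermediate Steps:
(49144 - 45911)*(-20668 + 37440) = 3233*16772 = 54223876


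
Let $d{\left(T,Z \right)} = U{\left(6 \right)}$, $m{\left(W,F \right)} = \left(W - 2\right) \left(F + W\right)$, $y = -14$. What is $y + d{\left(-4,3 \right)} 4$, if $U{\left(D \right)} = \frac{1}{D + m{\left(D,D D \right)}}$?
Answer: $- \frac{1216}{87} \approx -13.977$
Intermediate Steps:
$m{\left(W,F \right)} = \left(-2 + W\right) \left(F + W\right)$
$U{\left(D \right)} = \frac{1}{D^{3} - D - D^{2}}$ ($U{\left(D \right)} = \frac{1}{D + \left(D^{2} - 2 D D - 2 D + D D D\right)} = \frac{1}{D + \left(D^{2} - 2 D^{2} - 2 D + D^{2} D\right)} = \frac{1}{D + \left(D^{2} - 2 D^{2} - 2 D + D^{3}\right)} = \frac{1}{D - \left(D^{2} - D^{3} + 2 D\right)} = \frac{1}{D^{3} - D - D^{2}}$)
$d{\left(T,Z \right)} = \frac{1}{174}$ ($d{\left(T,Z \right)} = \frac{1}{6 \left(-1 + 6^{2} - 6\right)} = \frac{1}{6 \left(-1 + 36 - 6\right)} = \frac{1}{6 \cdot 29} = \frac{1}{6} \cdot \frac{1}{29} = \frac{1}{174}$)
$y + d{\left(-4,3 \right)} 4 = -14 + \frac{1}{174} \cdot 4 = -14 + \frac{2}{87} = - \frac{1216}{87}$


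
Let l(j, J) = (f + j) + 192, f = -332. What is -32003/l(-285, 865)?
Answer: 32003/425 ≈ 75.301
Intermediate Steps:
l(j, J) = -140 + j (l(j, J) = (-332 + j) + 192 = -140 + j)
-32003/l(-285, 865) = -32003/(-140 - 285) = -32003/(-425) = -32003*(-1/425) = 32003/425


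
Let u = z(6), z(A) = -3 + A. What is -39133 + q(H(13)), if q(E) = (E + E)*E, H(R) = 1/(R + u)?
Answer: -5009023/128 ≈ -39133.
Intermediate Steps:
u = 3 (u = -3 + 6 = 3)
H(R) = 1/(3 + R) (H(R) = 1/(R + 3) = 1/(3 + R))
q(E) = 2*E² (q(E) = (2*E)*E = 2*E²)
-39133 + q(H(13)) = -39133 + 2*(1/(3 + 13))² = -39133 + 2*(1/16)² = -39133 + 2*(1/256) = -39133 + 1/128 = -5009023/128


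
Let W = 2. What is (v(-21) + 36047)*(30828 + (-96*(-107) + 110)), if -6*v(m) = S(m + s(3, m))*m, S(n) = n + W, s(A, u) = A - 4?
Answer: 1482612170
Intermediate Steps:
s(A, u) = -4 + A
S(n) = 2 + n (S(n) = n + 2 = 2 + n)
v(m) = -m*(1 + m)/6 (v(m) = -(2 + (m + (-4 + 3)))*m/6 = -(2 + (m - 1))*m/6 = -(2 + (-1 + m))*m/6 = -(1 + m)*m/6 = -m*(1 + m)/6)
(v(-21) + 36047)*(30828 + (-96*(-107) + 110)) = (-1/6*(-21)*(1 - 21) + 36047)*(30828 + (-96*(-107) + 110)) = (-1/6*(-21)*(-20) + 36047)*(30828 + (10272 + 110)) = (-70 + 36047)*(30828 + 10382) = 35977*41210 = 1482612170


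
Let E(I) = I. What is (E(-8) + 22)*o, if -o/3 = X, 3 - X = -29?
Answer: -1344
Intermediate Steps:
X = 32 (X = 3 - 1*(-29) = 3 + 29 = 32)
o = -96 (o = -3*32 = -96)
(E(-8) + 22)*o = (-8 + 22)*(-96) = 14*(-96) = -1344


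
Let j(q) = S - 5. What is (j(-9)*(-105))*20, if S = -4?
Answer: 18900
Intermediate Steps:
j(q) = -9 (j(q) = -4 - 5 = -9)
(j(-9)*(-105))*20 = -9*(-105)*20 = 945*20 = 18900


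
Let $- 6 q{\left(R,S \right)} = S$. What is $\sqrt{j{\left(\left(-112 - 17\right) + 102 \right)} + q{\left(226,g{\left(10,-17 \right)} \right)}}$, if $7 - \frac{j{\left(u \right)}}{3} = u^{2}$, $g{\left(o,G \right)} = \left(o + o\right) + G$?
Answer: $\frac{i \sqrt{8666}}{2} \approx 46.546 i$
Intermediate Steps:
$g{\left(o,G \right)} = G + 2 o$ ($g{\left(o,G \right)} = 2 o + G = G + 2 o$)
$q{\left(R,S \right)} = - \frac{S}{6}$
$j{\left(u \right)} = 21 - 3 u^{2}$
$\sqrt{j{\left(\left(-112 - 17\right) + 102 \right)} + q{\left(226,g{\left(10,-17 \right)} \right)}} = \sqrt{\left(21 - 3 \left(\left(-112 - 17\right) + 102\right)^{2}\right) - \frac{-17 + 2 \cdot 10}{6}} = \sqrt{\left(21 - 3 \left(-129 + 102\right)^{2}\right) - \frac{-17 + 20}{6}} = \sqrt{\left(21 - 3 \left(-27\right)^{2}\right) - \frac{1}{2}} = \sqrt{\left(21 - 2187\right) - \frac{1}{2}} = \sqrt{-2166 - \frac{1}{2}} = \sqrt{- \frac{4333}{2}} = \frac{i \sqrt{8666}}{2}$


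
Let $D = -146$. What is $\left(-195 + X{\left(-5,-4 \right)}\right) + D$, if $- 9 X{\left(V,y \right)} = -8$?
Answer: $- \frac{3061}{9} \approx -340.11$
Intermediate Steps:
$X{\left(V,y \right)} = \frac{8}{9}$ ($X{\left(V,y \right)} = \left(- \frac{1}{9}\right) \left(-8\right) = \frac{8}{9}$)
$\left(-195 + X{\left(-5,-4 \right)}\right) + D = \left(-195 + \frac{8}{9}\right) - 146 = - \frac{1747}{9} - 146 = - \frac{3061}{9}$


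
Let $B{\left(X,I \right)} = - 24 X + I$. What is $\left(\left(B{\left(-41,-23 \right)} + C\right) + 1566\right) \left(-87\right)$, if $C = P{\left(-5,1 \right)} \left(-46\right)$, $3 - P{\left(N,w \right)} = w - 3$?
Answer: $-199839$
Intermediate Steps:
$P{\left(N,w \right)} = 6 - w$ ($P{\left(N,w \right)} = 3 - \left(w - 3\right) = 3 - \left(-3 + w\right) = 6 - w$)
$C = -230$ ($C = \left(6 - 1\right) \left(-46\right) = 5 \left(-46\right) = -230$)
$B{\left(X,I \right)} = I - 24 X$
$\left(\left(B{\left(-41,-23 \right)} + C\right) + 1566\right) \left(-87\right) = \left(\left(\left(-23 - -984\right) - 230\right) + 1566\right) \left(-87\right) = \left(\left(\left(-23 + 984\right) - 230\right) + 1566\right) \left(-87\right) = \left(\left(961 - 230\right) + 1566\right) \left(-87\right) = \left(731 + 1566\right) \left(-87\right) = 2297 \left(-87\right) = -199839$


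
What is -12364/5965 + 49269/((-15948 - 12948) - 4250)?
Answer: -703706729/197715890 ≈ -3.5592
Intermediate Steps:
-12364/5965 + 49269/((-15948 - 12948) - 4250) = -12364*1/5965 + 49269/(-28896 - 4250) = -12364/5965 + 49269/(-33146) = -12364/5965 + 49269*(-1/33146) = -12364/5965 - 49269/33146 = -703706729/197715890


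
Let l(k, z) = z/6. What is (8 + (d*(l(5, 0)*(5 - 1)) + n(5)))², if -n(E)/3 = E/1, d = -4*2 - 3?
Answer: 49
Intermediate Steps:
l(k, z) = z/6
d = -11 (d = -8 - 3 = -11)
n(E) = -3*E (n(E) = -3*E/1 = -3*E)
(8 + (d*(l(5, 0)*(5 - 1)) + n(5)))² = (8 + (-11*(⅙)*0*(5 - 1) - 3*5))² = (8 + (-0*4 - 15))² = (8 + (-11*0 - 15))² = (8 + (0 - 15))² = (8 - 15)² = (-7)² = 49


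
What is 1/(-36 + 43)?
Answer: 1/7 ≈ 0.14286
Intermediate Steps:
1/(-36 + 43) = 1/7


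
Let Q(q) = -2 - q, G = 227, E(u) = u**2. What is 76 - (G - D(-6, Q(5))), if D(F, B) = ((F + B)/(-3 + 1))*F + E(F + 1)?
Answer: -165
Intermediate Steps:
D(F, B) = (1 + F)**2 + F*(-B/2 - F/2) (D(F, B) = ((F + B)/(-3 + 1))*F + (F + 1)**2 = ((B + F)/(-2))*F + (1 + F)**2 = ((B + F)*(-1/2))*F + (1 + F)**2 = (-B/2 - F/2)*F + (1 + F)**2 = F*(-B/2 - F/2) + (1 + F)**2 = (1 + F)**2 + F*(-B/2 - F/2))
76 - (G - D(-6, Q(5))) = 76 - (227 - (1 + (1/2)*(-6)**2 + 2*(-6) - 1/2*(-2 - 1*5)*(-6))) = 76 - (227 - (1 + (1/2)*36 - 12 - 1/2*(-2 - 5)*(-6))) = 76 - (227 - (1 + 18 - 12 - 1/2*(-7)*(-6))) = 76 - (227 - (1 + 18 - 12 - 21)) = 76 - (227 - 1*(-14)) = 76 - (227 + 14) = 76 - 1*241 = 76 - 241 = -165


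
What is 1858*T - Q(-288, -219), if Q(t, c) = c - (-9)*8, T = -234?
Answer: -434625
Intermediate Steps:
Q(t, c) = 72 + c (Q(t, c) = c - 1*(-72) = c + 72 = 72 + c)
1858*T - Q(-288, -219) = 1858*(-234) - (72 - 219) = -434772 - 1*(-147) = -434772 + 147 = -434625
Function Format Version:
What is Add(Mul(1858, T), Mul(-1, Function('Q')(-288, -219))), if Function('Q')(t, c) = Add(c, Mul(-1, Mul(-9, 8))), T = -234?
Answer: -434625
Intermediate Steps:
Function('Q')(t, c) = Add(72, c) (Function('Q')(t, c) = Add(c, Mul(-1, -72)) = Add(c, 72) = Add(72, c))
Add(Mul(1858, T), Mul(-1, Function('Q')(-288, -219))) = Add(Mul(1858, -234), Mul(-1, Add(72, -219))) = Add(-434772, Mul(-1, -147)) = Add(-434772, 147) = -434625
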